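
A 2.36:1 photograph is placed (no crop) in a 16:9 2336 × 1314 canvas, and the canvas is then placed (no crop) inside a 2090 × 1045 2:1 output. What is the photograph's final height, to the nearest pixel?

Inside the 2336×1314 canvas the photograph is width-limited at 2336.00 × 989.83.
Second fit — the 16:9 canvas into 2090×1045 spans the height: 1857.78 × 1045.00 (×0.7953 from 2336×1314).
The photograph scales with it: height 989.83 × 0.7953 ≈ 787.19.

787 px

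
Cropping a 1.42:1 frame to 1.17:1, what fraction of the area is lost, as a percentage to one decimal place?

1.17:1 is narrower than 1.42:1, so the crop keeps the full height and trims the width.
(1.170)/(1.420) ≈ 0.824 of the area survives, leaving 17.61% discarded.

17.6%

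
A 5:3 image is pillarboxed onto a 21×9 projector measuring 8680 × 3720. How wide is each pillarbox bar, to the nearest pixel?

5:3 (1.667) < 21×9 (2.333), so the image fills the height.
That makes the image 6200.00 px wide (3720 × 5/3).
Black = 8680 − 6200.00 = 2480.00 px, or 1240.00 per bar.

1240 px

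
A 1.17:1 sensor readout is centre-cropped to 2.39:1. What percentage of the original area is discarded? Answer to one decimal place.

The width stays; only height is cut (since 2.39:1 is wider than 1.17:1).
Area ratio = (1.170)/(2.390) = 48.95%; the remaining 51.05% is cropped out.

51.0%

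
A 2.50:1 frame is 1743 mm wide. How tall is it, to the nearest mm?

697 mm

At 2.50:1, 1743 / 2.500 ≈ 697.20.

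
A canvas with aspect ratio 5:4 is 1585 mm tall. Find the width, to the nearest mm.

At 5:4, 1585·5/4 ≈ 1981.25.

1981 mm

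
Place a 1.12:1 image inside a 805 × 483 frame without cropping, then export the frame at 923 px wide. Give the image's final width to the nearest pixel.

Fitted into 805×483, the image spans the height; its width is 483 × 1.120 ≈ 540.96 px.
Resizing to 923 px wide multiplies everything by 1.1466: 540.96 → 620.26 px.

620 px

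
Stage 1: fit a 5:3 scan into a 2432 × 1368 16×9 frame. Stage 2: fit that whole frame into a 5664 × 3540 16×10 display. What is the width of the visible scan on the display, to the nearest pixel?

5310 px

Inside the 2432×1368 canvas the scan is height-limited at 2280.00 × 1368.00.
16×9 in 5664×3540: fills the width, so the intermediate becomes 5664.00 × 3186.00 — a scale of ×2.3289.
So the scan's width is 2280.00 × 2.3289 ≈ 5310.00.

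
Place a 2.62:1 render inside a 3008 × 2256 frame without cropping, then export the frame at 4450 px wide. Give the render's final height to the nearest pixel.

1698 px

At 3008×2256 the render is width-limited, so height = 3008 / 2.620 ≈ 1148.09 px.
Scaling 3008 → 4450 is ×1.4794, so the height becomes 1148.09 × 1.4794 ≈ 1698.47 px.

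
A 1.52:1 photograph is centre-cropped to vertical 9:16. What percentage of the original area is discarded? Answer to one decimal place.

63.0%

The height stays; only width is cut (since vertical 9:16 is narrower than 1.52:1).
(0.562)/(1.520) ≈ 0.370 of the area survives, leaving 62.99% discarded.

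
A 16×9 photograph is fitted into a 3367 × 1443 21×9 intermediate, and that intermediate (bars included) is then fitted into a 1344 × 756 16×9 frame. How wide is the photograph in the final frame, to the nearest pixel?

Inside the 3367×1443 canvas the photograph is height-limited at 2565.33 × 1443.00.
The 21×9 canvas is width-limited in 1344×756, giving 1344.00 × 576.00; scale factor 0.3992.
The photograph scales with it: width 2565.33 × 0.3992 ≈ 1024.00.

1024 px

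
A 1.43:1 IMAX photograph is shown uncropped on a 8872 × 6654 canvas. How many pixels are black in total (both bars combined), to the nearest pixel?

3990663 pixels

1.43:1 IMAX (1.430) > 4×3 (1.333), so the photograph fills the width.
The photograph is 8872 / 1.430 ≈ 6204.1958 px tall.
6654 − 6204.1958 = 449.8042 px of bars.
That's 449.8042 × 8872 ≈ 3990663 black pixels.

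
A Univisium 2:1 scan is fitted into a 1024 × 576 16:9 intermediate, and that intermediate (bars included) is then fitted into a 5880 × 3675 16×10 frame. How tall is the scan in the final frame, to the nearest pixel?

First fit — Univisium 2:1 into 1024×576 spans the width: 1024.00 × 512.00.
Second fit — the 16:9 canvas into 5880×3675 spans the width: 5880.00 × 3307.50 (×5.7422 from 1024×576).
So the scan's height is 512.00 × 5.7422 ≈ 2940.00.

2940 px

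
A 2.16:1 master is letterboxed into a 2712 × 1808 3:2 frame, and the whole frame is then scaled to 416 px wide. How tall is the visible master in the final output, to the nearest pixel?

Fitted into 2712×1808, the master spans the width; its height is 2712 / 2.160 ≈ 1255.56 px.
The frame scales by 416/2712 = 0.1534; 1255.56 × 0.1534 ≈ 192.59 px.

193 px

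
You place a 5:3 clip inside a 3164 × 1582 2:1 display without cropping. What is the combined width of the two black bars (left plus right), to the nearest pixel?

527 px

5:3 is narrower than 2:1, so it spans the full height.
That makes the image 2636.67 px wide (1582 × 5/3).
3164 − 2636.67 = 527.33 px of bars.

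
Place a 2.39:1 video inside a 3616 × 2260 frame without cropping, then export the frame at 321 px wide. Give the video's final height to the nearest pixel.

At 3616×2260 the video is width-limited, so height = 3616 / 2.390 ≈ 1512.97 px.
Scaling 3616 → 321 is ×0.0888, so the height becomes 1512.97 × 0.0888 ≈ 134.31 px.

134 px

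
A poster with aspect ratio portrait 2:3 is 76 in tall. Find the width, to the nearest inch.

At portrait 2:3, 76 × 2/3 ≈ 50.67.

51 in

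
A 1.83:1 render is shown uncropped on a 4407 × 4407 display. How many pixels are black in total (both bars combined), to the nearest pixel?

8808726 pixels

1.83:1 (1.830) > square (1.000), so the render fills the width.
That makes the image 2408.1967 px tall (4407 / 1.830).
Black = 4407 − 2408.1967 = 1998.8033 px.
Bar area = 1998.8033 × 4407 ≈ 8808726 px.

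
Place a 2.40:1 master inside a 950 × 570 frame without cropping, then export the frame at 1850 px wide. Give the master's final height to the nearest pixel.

Fitted into 950×570, the master spans the width; its height is 950 / 2.400 ≈ 395.83 px.
Scaling 950 → 1850 is ×1.9474, so the height becomes 395.83 × 1.9474 ≈ 770.83 px.

771 px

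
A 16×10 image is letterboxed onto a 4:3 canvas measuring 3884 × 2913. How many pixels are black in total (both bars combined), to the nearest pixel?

16×10 is wider than 4:3, so it spans the full width.
The image is 3884 × 10/16 ≈ 2427.5000 px tall.
Black = 2913 − 2427.5000 = 485.5000 px.
That's 485.5000 × 3884 ≈ 1885682 black pixels.

1885682 pixels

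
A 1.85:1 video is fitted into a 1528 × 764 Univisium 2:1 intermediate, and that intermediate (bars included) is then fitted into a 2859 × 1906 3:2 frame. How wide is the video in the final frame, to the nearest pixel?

First fit — 1.85:1 into 1528×764 spans the height: 1413.40 × 764.00.
Univisium 2:1 in 2859×1906: fills the width, so the intermediate becomes 2859.00 × 1429.50 — a scale of ×1.8711.
The video scales with it: width 1413.40 × 1.8711 ≈ 2644.57.

2645 px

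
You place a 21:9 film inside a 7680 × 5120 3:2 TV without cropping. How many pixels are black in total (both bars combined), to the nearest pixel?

14043429 pixels

21:9 is wider than 3:2, so it spans the full width.
The film is 7680 × 9/21 ≈ 3291.4286 px tall.
5120 − 3291.4286 = 1828.5714 px of bars.
Bar area = 1828.5714 × 7680 ≈ 14043429 px.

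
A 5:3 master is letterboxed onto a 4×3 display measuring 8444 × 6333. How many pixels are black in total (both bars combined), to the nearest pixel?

5:3 is wider than 4×3, so it spans the full width.
Content height = 8444 × 3/5 ≈ 5066.4000 px.
Leftover height: 6333 − 5066.4000 = 1266.6000 px.
That's 1266.6000 × 8444 ≈ 10695170 black pixels.

10695170 pixels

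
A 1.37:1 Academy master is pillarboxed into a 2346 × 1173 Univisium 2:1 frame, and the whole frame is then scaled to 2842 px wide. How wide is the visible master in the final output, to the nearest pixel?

1947 px

At 2346×1173 the master is height-limited, so width = 1173 × 1.370 ≈ 1607.01 px.
Resizing to 2842 px wide multiplies everything by 1.2114: 1607.01 → 1946.77 px.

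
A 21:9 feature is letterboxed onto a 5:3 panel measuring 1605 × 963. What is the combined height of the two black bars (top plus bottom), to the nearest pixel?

275 px

Since 2.333 > 1.667, the feature is width-limited.
The feature is 1605 × 9/21 ≈ 687.86 px tall.
Black = 963 − 687.86 = 275.14 px.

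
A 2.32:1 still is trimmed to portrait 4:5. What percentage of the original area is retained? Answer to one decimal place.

34.5%

Going from 2.32:1 to portrait 4:5 means cutting width while keeping height.
Fraction kept = (0.800)/(2.320) ≈ 34.48%.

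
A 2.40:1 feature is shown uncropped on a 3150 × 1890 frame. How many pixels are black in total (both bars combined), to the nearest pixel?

1819125 pixels

Since 2.400 > 1.667, the feature is width-limited.
The feature is 3150 / 2.400 ≈ 1312.5000 px tall.
1890 − 1312.5000 = 577.5000 px of bars.
Bar area = 577.5000 × 3150 ≈ 1819125 px.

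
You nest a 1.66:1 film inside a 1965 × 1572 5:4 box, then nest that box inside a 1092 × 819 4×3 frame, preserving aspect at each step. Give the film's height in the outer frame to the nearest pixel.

Inside the 1965×1572 canvas the film is width-limited at 1965.00 × 1183.73.
The 5:4 canvas is height-limited in 1092×819, giving 1023.75 × 819.00; scale factor 0.5210.
The film scales with it: height 1183.73 × 0.5210 ≈ 616.72.

617 px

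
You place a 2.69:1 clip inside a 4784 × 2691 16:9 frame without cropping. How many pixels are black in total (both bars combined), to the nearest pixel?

Since 2.690 > 1.778, the clip is width-limited.
That makes the image 1778.4387 px tall (4784 / 2.690).
Black = 2691 − 1778.4387 = 912.5613 px.
That's 912.5613 × 4784 ≈ 4365693 black pixels.

4365693 pixels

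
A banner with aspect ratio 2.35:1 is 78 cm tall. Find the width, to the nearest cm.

183 cm

At 2.35:1, 78 × 2.350 ≈ 183.30.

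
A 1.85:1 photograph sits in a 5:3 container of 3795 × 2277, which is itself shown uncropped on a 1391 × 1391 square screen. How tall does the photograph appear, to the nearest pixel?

752 px

First fit — 1.85:1 into 3795×2277 spans the width: 3795.00 × 2051.35.
The 5:3 canvas is width-limited in 1391×1391, giving 1391.00 × 834.60; scale factor 0.3665.
Applying the same ×0.3665: 2051.35 → 751.89.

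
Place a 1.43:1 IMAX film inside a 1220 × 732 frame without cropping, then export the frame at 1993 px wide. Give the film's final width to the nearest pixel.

Fitted into 1220×732, the film spans the height; its width is 732 × 1.430 ≈ 1046.76 px.
Resizing to 1993 px wide multiplies everything by 1.6336: 1046.76 → 1709.99 px.

1710 px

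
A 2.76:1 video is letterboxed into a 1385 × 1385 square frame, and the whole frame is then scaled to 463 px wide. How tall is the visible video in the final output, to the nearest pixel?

At 1385×1385 the video is width-limited, so height = 1385 / 2.760 ≈ 501.81 px.
Resizing to 463 px wide multiplies everything by 0.3343: 501.81 → 167.75 px.

168 px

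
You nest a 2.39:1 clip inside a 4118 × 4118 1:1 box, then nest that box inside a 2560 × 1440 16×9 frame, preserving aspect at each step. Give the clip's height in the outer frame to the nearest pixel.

2.39:1 in 4118×4118: fills the width, so the clip is 4118.00 × 1723.01.
The 1:1 canvas is height-limited in 2560×1440, giving 1440.00 × 1440.00; scale factor 0.3497.
The clip scales with it: height 1723.01 × 0.3497 ≈ 602.51.

603 px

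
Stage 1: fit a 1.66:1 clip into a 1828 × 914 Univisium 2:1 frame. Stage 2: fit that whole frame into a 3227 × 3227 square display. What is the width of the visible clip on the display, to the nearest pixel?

First fit — 1.66:1 into 1828×914 spans the height: 1517.24 × 914.00.
The Univisium 2:1 canvas is width-limited in 3227×3227, giving 3227.00 × 1613.50; scale factor 1.7653.
The clip scales with it: width 1517.24 × 1.7653 ≈ 2678.41.

2678 px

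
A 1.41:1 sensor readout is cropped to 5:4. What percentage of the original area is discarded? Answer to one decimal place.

5:4 is narrower than 1.41:1, so the crop keeps the full height and trims the width.
(1.250)/(1.410) ≈ 0.887 of the area survives, leaving 11.35% discarded.

11.3%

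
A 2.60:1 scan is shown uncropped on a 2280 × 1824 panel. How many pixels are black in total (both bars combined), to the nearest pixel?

2159335 pixels

2.60:1 (2.600) > 5:4 (1.250), so the scan fills the width.
The scan is 2280 / 2.600 ≈ 876.9231 px tall.
1824 − 876.9231 = 947.0769 px of bars.
That's 947.0769 × 2280 ≈ 2159335 black pixels.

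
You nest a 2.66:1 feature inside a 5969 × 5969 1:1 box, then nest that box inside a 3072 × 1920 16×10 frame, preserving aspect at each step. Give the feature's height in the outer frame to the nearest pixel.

First fit — 2.66:1 into 5969×5969 spans the width: 5969.00 × 2243.98.
Second fit — the 1:1 canvas into 3072×1920 spans the height: 1920.00 × 1920.00 (×0.3217 from 5969×5969).
Applying the same ×0.3217: 2243.98 → 721.80.

722 px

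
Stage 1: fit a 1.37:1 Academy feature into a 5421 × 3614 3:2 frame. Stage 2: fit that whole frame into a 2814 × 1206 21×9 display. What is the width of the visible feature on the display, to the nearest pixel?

Inside the 5421×3614 canvas the feature is height-limited at 4951.18 × 3614.00.
3:2 in 2814×1206: fills the height, so the intermediate becomes 1809.00 × 1206.00 — a scale of ×0.3337.
Applying the same ×0.3337: 4951.18 → 1652.22.

1652 px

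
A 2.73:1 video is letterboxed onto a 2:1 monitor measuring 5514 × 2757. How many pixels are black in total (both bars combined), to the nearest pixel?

4065030 pixels

Since 2.730 > 2.000, the video is width-limited.
The video is 5514 / 2.730 ≈ 2019.7802 px tall.
Leftover height: 2757 − 2019.7802 = 737.2198 px.
Across the 5514-px span: 737.2198 × 5514 ≈ 4065030 px.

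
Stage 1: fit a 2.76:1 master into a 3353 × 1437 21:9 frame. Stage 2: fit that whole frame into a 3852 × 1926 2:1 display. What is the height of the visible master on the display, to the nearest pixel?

First fit — 2.76:1 into 3353×1437 spans the width: 3353.00 × 1214.86.
The 21:9 canvas is width-limited in 3852×1926, giving 3852.00 × 1650.86; scale factor 1.1488.
So the master's height is 1214.86 × 1.1488 ≈ 1395.65.

1396 px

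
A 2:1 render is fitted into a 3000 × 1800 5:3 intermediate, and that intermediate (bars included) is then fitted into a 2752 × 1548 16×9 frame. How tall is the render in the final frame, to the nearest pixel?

1290 px

2:1 in 3000×1800: fills the width, so the render is 3000.00 × 1500.00.
The 5:3 canvas is height-limited in 2752×1548, giving 2580.00 × 1548.00; scale factor 0.8600.
The render scales with it: height 1500.00 × 0.8600 ≈ 1290.00.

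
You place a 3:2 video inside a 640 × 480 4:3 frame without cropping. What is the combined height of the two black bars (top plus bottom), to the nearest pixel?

53 px

Since 1.500 > 1.333, the video is width-limited.
The video is 640 × 2/3 ≈ 426.67 px tall.
Black = 480 − 426.67 = 53.33 px.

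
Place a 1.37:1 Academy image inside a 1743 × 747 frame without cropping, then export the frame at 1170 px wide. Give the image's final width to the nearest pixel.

At 1743×747 the image is height-limited, so width = 747 × 1.370 ≈ 1023.39 px.
Scaling 1743 → 1170 is ×0.6713, so the width becomes 1023.39 × 0.6713 ≈ 686.96 px.

687 px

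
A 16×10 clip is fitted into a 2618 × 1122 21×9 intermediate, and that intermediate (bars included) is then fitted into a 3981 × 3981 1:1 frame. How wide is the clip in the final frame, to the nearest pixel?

Inside the 2618×1122 canvas the clip is height-limited at 1795.20 × 1122.00.
Second fit — the 21×9 canvas into 3981×3981 spans the width: 3981.00 × 1706.14 (×1.5206 from 2618×1122).
Applying the same ×1.5206: 1795.20 → 2729.83.

2730 px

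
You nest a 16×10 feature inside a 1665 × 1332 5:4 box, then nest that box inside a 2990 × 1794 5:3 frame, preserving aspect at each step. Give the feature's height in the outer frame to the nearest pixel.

First fit — 16×10 into 1665×1332 spans the width: 1665.00 × 1040.62.
5:4 in 2990×1794: fills the height, so the intermediate becomes 2242.50 × 1794.00 — a scale of ×1.3468.
So the feature's height is 1040.62 × 1.3468 ≈ 1401.56.

1402 px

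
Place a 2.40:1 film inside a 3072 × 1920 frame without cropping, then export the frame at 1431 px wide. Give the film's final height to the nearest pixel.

At 3072×1920 the film is width-limited, so height = 3072 / 2.400 ≈ 1280.00 px.
Scaling 3072 → 1431 is ×0.4658, so the height becomes 1280.00 × 0.4658 ≈ 596.25 px.

596 px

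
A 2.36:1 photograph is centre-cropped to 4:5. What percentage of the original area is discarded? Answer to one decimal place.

4:5 is narrower than 2.36:1, so the crop keeps the full height and trims the width.
Area ratio = (0.800)/(2.360) = 33.90%; the remaining 66.10% is cropped out.

66.1%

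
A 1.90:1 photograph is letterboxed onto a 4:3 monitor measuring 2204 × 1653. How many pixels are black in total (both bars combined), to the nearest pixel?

1.90:1 (1.900) > 4:3 (1.333), so the photograph fills the width.
Content height = 2204 / 1.900 ≈ 1160.0000 px.
Black = 1653 − 1160.0000 = 493.0000 px.
Bar area = 493.0000 × 2204 ≈ 1086572 px.

1086572 pixels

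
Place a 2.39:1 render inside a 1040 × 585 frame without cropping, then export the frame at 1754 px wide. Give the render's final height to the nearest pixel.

734 px

Fitted into 1040×585, the render spans the width; its height is 1040 / 2.390 ≈ 435.15 px.
Resizing to 1754 px wide multiplies everything by 1.6865: 435.15 → 733.89 px.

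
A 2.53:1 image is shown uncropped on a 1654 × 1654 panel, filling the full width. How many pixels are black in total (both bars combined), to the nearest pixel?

1654405 pixels

Content height = 1654 / 2.530 ≈ 653.7549 px.
1654 − 653.7549 = 1000.2451 px of bars.
That's 1000.2451 × 1654 ≈ 1654405 black pixels.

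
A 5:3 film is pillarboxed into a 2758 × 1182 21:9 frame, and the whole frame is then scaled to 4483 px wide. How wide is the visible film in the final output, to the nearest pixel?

3202 px

Fitted into 2758×1182, the film spans the height; its width is 1182 × 5/3 ≈ 1970.00 px.
Scaling 2758 → 4483 is ×1.6255, so the width becomes 1970.00 × 1.6255 ≈ 3202.14 px.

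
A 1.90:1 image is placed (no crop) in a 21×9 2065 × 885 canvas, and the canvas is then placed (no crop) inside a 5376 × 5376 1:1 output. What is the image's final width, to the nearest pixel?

First fit — 1.90:1 into 2065×885 spans the height: 1681.50 × 885.00.
The 21×9 canvas is width-limited in 5376×5376, giving 5376.00 × 2304.00; scale factor 2.6034.
The image scales with it: width 1681.50 × 2.6034 ≈ 4377.60.

4378 px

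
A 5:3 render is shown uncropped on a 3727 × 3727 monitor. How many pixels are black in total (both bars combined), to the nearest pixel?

5556212 pixels

5:3 is wider than square, so it spans the full width.
The render is 3727 × 3/5 ≈ 2236.2000 px tall.
3727 − 2236.2000 = 1490.8000 px of bars.
Bar area = 1490.8000 × 3727 ≈ 5556212 px.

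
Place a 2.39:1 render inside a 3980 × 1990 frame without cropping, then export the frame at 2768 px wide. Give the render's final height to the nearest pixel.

1158 px

At 3980×1990 the render is width-limited, so height = 3980 / 2.390 ≈ 1665.27 px.
Scaling 3980 → 2768 is ×0.6955, so the height becomes 1665.27 × 0.6955 ≈ 1158.16 px.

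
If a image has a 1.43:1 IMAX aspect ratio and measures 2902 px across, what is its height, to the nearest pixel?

2029 px

2902 / 1.430 = 2029.37.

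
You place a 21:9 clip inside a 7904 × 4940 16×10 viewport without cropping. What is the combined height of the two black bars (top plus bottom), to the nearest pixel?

1553 px

21:9 (2.333) > 16×10 (1.600), so the clip fills the width.
Content height = 7904 × 9/21 ≈ 3387.43 px.
Black = 4940 − 3387.43 = 1552.57 px.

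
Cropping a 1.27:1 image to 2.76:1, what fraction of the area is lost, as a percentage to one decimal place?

54.0%

2.76:1 is wider than 1.27:1, so the crop keeps the full width and trims the height.
Fraction kept = (1.270)/(2.760) ≈ 46.01%, so 53.99% is lost.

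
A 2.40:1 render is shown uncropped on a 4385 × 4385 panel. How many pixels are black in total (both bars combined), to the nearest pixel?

11216465 pixels

2.40:1 is wider than 1:1, so it spans the full width.
The render is 4385 / 2.400 ≈ 1827.0833 px tall.
Black = 4385 − 1827.0833 = 2557.9167 px.
Bar area = 2557.9167 × 4385 ≈ 11216465 px.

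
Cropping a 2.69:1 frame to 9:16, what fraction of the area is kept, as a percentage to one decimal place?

9:16 is narrower than 2.69:1, so the crop keeps the full height and trims the width.
(0.562)/(2.690) ≈ 0.209 of the area survives.

20.9%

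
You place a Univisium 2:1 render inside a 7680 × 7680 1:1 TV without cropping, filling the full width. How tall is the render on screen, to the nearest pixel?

The render is 7680 × 1/2 ≈ 3840.00 px tall.

3840 px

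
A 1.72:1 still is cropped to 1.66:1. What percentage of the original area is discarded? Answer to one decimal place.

1.66:1 is narrower than 1.72:1, so the crop keeps the full height and trims the width.
(1.660)/(1.720) ≈ 0.965 of the area survives, leaving 3.49% discarded.

3.5%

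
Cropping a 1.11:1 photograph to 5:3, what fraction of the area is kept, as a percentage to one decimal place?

5:3 is wider than 1.11:1, so the crop keeps the full width and trims the height.
(1.110)/(1.667) ≈ 0.666 of the area survives.

66.6%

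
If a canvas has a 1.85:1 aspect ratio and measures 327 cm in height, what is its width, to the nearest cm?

327 × 1.850 = 604.95.

605 cm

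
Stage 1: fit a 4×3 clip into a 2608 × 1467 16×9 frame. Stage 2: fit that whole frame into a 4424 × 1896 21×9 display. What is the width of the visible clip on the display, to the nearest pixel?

2528 px

4×3 in 2608×1467: fills the height, so the clip is 1956.00 × 1467.00.
16×9 in 4424×1896: fills the height, so the intermediate becomes 3370.67 × 1896.00 — a scale of ×1.2924.
Applying the same ×1.2924: 1956.00 → 2528.00.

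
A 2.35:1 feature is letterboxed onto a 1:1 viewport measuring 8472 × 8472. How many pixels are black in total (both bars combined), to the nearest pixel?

2.35:1 (2.350) > 1:1 (1.000), so the feature fills the width.
The feature is 8472 / 2.350 ≈ 3605.1064 px tall.
Black = 8472 − 3605.1064 = 4866.8936 px.
Across the 8472-px span: 4866.8936 × 8472 ≈ 41232323 px.

41232323 pixels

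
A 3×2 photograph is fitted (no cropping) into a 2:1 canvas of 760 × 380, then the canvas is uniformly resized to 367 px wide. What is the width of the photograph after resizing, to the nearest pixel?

275 px

In the 760×380 frame the photograph fills the height: width = 380 × 3/2 ≈ 570.00 px.
Scaling 760 → 367 is ×0.4829, so the width becomes 570.00 × 0.4829 ≈ 275.25 px.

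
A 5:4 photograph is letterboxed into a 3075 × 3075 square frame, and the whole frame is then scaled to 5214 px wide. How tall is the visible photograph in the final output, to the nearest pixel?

At 3075×3075 the photograph is width-limited, so height = 3075 × 4/5 ≈ 2460.00 px.
Resizing to 5214 px wide multiplies everything by 1.6956: 2460.00 → 4171.20 px.

4171 px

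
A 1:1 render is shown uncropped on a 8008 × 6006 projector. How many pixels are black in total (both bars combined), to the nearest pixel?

1:1 is narrower than 4×3, so it spans the full height.
That makes the image 6006.0000 px wide (6006 × 1/1).
8008 − 6006.0000 = 2002.0000 px of bars.
Bar area = 2002.0000 × 6006 ≈ 12024012 px.

12024012 pixels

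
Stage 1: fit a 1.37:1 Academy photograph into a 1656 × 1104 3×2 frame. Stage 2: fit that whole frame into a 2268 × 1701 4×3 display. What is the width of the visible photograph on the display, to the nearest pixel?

2071 px

First fit — 1.37:1 Academy into 1656×1104 spans the height: 1512.48 × 1104.00.
Second fit — the 3×2 canvas into 2268×1701 spans the width: 2268.00 × 1512.00 (×1.3696 from 1656×1104).
The photograph scales with it: width 1512.48 × 1.3696 ≈ 2071.44.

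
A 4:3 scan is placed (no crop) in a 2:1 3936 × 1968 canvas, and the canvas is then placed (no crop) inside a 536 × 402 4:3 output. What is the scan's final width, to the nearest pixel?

357 px

First fit — 4:3 into 3936×1968 spans the height: 2624.00 × 1968.00.
Second fit — the 2:1 canvas into 536×402 spans the width: 536.00 × 268.00 (×0.1362 from 3936×1968).
The scan scales with it: width 2624.00 × 0.1362 ≈ 357.33.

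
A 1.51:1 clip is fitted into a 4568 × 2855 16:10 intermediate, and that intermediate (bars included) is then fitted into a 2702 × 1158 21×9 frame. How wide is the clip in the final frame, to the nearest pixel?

1749 px

First fit — 1.51:1 into 4568×2855 spans the height: 4311.05 × 2855.00.
Second fit — the 16:10 canvas into 2702×1158 spans the height: 1852.80 × 1158.00 (×0.4056 from 4568×2855).
So the clip's width is 4311.05 × 0.4056 ≈ 1748.58.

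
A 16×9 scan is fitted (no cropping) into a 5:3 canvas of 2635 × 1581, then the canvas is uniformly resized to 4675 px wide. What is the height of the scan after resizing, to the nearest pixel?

Fitted into 2635×1581, the scan spans the width; its height is 2635 × 9/16 ≈ 1482.19 px.
The frame scales by 4675/2635 = 1.7742; 1482.19 × 1.7742 ≈ 2629.69 px.

2630 px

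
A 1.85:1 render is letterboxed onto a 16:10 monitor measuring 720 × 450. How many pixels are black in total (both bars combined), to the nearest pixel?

43784 pixels

1.85:1 (1.850) > 16:10 (1.600), so the render fills the width.
The render is 720 / 1.850 ≈ 389.1892 px tall.
Black = 450 − 389.1892 = 60.8108 px.
Bar area = 60.8108 × 720 ≈ 43784 px.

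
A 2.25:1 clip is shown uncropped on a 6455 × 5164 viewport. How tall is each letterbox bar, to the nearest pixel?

Since 2.250 > 1.250, the clip is width-limited.
The clip is 6455 / 2.250 ≈ 2868.89 px tall.
5164 − 2868.89 = 2295.11 px of bars (1147.56 each).

1148 px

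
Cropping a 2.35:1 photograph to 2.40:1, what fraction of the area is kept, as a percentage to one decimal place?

97.9%

2.40:1 is wider than 2.35:1, so the crop keeps the full width and trims the height.
Area ratio = (2.350)/(2.400) = 97.92% retained.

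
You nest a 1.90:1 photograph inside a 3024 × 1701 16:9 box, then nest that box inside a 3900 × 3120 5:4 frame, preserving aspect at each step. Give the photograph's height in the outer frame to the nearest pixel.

2053 px

1.90:1 in 3024×1701: fills the width, so the photograph is 3024.00 × 1591.58.
The 16:9 canvas is width-limited in 3900×3120, giving 3900.00 × 2193.75; scale factor 1.2897.
So the photograph's height is 1591.58 × 1.2897 ≈ 2052.63.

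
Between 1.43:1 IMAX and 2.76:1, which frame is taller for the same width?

1.43 and 2.76; 2.76 > 1.43. The smaller width-to-height ratio is the taller frame.

1.43:1 IMAX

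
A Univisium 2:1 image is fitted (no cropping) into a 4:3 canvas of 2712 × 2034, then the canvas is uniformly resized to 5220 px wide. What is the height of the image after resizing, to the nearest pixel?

In the 2712×2034 frame the image fills the width: height = 2712 × 1/2 ≈ 1356.00 px.
Scaling 2712 → 5220 is ×1.9248, so the height becomes 1356.00 × 1.9248 ≈ 2610.00 px.

2610 px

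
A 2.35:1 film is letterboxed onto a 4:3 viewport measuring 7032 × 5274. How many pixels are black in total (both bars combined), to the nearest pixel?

16044630 pixels

2.35:1 (2.350) > 4:3 (1.333), so the film fills the width.
The film is 7032 / 2.350 ≈ 2992.3404 px tall.
Black = 5274 − 2992.3404 = 2281.6596 px.
That's 2281.6596 × 7032 ≈ 16044630 black pixels.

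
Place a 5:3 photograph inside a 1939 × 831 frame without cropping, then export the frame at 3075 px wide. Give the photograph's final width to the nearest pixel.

2196 px

At 1939×831 the photograph is height-limited, so width = 831 × 5/3 ≈ 1385.00 px.
Resizing to 3075 px wide multiplies everything by 1.5859: 1385.00 → 2196.43 px.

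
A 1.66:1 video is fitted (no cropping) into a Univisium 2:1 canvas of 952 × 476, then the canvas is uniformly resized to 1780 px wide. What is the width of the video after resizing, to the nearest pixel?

1477 px

In the 952×476 frame the video fills the height: width = 476 × 1.660 ≈ 790.16 px.
Resizing to 1780 px wide multiplies everything by 1.8697: 790.16 → 1477.40 px.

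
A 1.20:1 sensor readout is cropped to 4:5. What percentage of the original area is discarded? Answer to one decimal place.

33.3%

4:5 is narrower than 1.20:1, so the crop keeps the full height and trims the width.
Area ratio = (0.800)/(1.200) = 66.67%; the remaining 33.33% is cropped out.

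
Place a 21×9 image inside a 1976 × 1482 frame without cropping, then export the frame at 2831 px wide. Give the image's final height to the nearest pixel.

1213 px

In the 1976×1482 frame the image fills the width: height = 1976 × 9/21 ≈ 846.86 px.
Scaling 1976 → 2831 is ×1.4327, so the height becomes 846.86 × 1.4327 ≈ 1213.29 px.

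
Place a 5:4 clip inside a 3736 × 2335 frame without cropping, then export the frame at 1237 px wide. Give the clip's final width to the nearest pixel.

Fitted into 3736×2335, the clip spans the height; its width is 2335 × 5/4 ≈ 2918.75 px.
Resizing to 1237 px wide multiplies everything by 0.3311: 2918.75 → 966.41 px.

966 px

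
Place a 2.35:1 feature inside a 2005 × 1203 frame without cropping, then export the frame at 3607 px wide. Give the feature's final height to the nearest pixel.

At 2005×1203 the feature is width-limited, so height = 2005 / 2.350 ≈ 853.19 px.
Resizing to 3607 px wide multiplies everything by 1.7990: 853.19 → 1534.89 px.

1535 px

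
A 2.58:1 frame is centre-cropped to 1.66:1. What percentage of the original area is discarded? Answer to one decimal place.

The height stays; only width is cut (since 1.66:1 is narrower than 2.58:1).
Fraction kept = (1.660)/(2.580) ≈ 64.34%, so 35.66% is lost.

35.7%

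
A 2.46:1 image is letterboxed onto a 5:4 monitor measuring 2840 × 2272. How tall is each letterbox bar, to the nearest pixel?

559 px

2.46:1 is wider than 5:4, so it spans the full width.
The image is 2840 / 2.460 ≈ 1154.47 px tall.
Black = 2272 − 1154.47 = 1117.53 px, or 558.76 per bar.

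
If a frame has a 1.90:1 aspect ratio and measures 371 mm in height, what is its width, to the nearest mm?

705 mm

At 1.90:1, 371 × 1.900 ≈ 704.90.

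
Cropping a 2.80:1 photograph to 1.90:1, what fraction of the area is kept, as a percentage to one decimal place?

1.90:1 is narrower than 2.80:1, so the crop keeps the full height and trims the width.
Fraction kept = (1.900)/(2.800) ≈ 67.86%.

67.9%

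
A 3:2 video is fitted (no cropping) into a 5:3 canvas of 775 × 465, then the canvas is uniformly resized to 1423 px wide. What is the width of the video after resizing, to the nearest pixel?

Fitted into 775×465, the video spans the height; its width is 465 × 3/2 ≈ 697.50 px.
Resizing to 1423 px wide multiplies everything by 1.8361: 697.50 → 1280.70 px.

1281 px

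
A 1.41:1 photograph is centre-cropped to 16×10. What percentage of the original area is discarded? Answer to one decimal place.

11.9%

Going from 1.41:1 to 16×10 means cutting height while keeping width.
Area ratio = (1.410)/(1.600) = 88.12%; the remaining 11.88% is cropped out.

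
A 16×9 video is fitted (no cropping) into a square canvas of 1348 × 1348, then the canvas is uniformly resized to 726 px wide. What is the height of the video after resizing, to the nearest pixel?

At 1348×1348 the video is width-limited, so height = 1348 × 9/16 ≈ 758.25 px.
Resizing to 726 px wide multiplies everything by 0.5386: 758.25 → 408.38 px.

408 px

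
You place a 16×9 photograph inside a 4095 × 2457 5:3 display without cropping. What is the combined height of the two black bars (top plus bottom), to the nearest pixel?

154 px

Since 1.778 > 1.667, the photograph is width-limited.
The photograph is 4095 × 9/16 ≈ 2303.44 px tall.
2457 − 2303.44 = 153.56 px of bars.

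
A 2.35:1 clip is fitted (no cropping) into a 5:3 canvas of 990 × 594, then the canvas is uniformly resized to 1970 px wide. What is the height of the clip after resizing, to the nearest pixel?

838 px

At 990×594 the clip is width-limited, so height = 990 / 2.350 ≈ 421.28 px.
Resizing to 1970 px wide multiplies everything by 1.9899: 421.28 → 838.30 px.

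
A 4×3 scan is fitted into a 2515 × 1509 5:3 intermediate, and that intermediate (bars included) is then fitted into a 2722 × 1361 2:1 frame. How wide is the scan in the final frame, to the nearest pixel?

Inside the 2515×1509 canvas the scan is height-limited at 2012.00 × 1509.00.
Second fit — the 5:3 canvas into 2722×1361 spans the height: 2268.33 × 1361.00 (×0.9019 from 2515×1509).
Applying the same ×0.9019: 2012.00 → 1814.67.

1815 px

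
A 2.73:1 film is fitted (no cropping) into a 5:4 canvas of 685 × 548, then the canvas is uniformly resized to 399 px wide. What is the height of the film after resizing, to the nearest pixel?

146 px

At 685×548 the film is width-limited, so height = 685 / 2.730 ≈ 250.92 px.
The frame scales by 399/685 = 0.5825; 250.92 × 0.5825 ≈ 146.15 px.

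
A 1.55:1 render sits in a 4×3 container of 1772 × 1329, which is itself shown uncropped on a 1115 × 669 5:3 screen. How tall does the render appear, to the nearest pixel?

575 px

Inside the 1772×1329 canvas the render is width-limited at 1772.00 × 1143.23.
Second fit — the 4×3 canvas into 1115×669 spans the height: 892.00 × 669.00 (×0.5034 from 1772×1329).
Applying the same ×0.5034: 1143.23 → 575.48.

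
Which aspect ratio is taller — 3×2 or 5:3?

3×2

3×2 = 1.5 and 5:3 = 1.667; 1.667 > 1.5. The smaller width-to-height ratio is the taller frame.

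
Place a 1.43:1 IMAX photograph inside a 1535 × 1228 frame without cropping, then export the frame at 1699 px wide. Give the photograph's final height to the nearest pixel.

At 1535×1228 the photograph is width-limited, so height = 1535 / 1.430 ≈ 1073.43 px.
The frame scales by 1699/1535 = 1.1068; 1073.43 × 1.1068 ≈ 1188.11 px.

1188 px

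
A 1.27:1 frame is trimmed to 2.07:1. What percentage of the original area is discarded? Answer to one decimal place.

38.6%

2.07:1 is wider than 1.27:1, so the crop keeps the full width and trims the height.
Fraction kept = (1.270)/(2.070) ≈ 61.35%, so 38.65% is lost.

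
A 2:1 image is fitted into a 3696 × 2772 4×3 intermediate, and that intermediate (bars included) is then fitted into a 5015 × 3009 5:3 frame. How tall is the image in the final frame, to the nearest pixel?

Inside the 3696×2772 canvas the image is width-limited at 3696.00 × 1848.00.
The 4×3 canvas is height-limited in 5015×3009, giving 4012.00 × 3009.00; scale factor 1.0855.
Applying the same ×1.0855: 1848.00 → 2006.00.

2006 px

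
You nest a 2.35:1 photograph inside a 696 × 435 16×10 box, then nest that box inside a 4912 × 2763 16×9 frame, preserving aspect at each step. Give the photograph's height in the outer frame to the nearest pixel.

1881 px

2.35:1 in 696×435: fills the width, so the photograph is 696.00 × 296.17.
16×10 in 4912×2763: fills the height, so the intermediate becomes 4420.80 × 2763.00 — a scale of ×6.3517.
The photograph scales with it: height 296.17 × 6.3517 ≈ 1881.19.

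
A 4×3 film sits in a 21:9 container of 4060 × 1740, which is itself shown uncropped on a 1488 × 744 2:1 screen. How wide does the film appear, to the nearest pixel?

850 px

First fit — 4×3 into 4060×1740 spans the height: 2320.00 × 1740.00.
The 21:9 canvas is width-limited in 1488×744, giving 1488.00 × 637.71; scale factor 0.3665.
The film scales with it: width 2320.00 × 0.3665 ≈ 850.29.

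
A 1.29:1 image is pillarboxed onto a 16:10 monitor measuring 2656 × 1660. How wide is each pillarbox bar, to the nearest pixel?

257 px

1.29:1 (1.290) < 16:10 (1.600), so the image fills the height.
Content width = 1660 × 1.290 ≈ 2141.40 px.
Black = 2656 − 2141.40 = 514.60 px, or 257.30 per bar.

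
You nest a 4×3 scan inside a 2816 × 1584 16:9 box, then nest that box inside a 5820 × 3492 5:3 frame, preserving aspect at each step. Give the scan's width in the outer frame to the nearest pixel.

4×3 in 2816×1584: fills the height, so the scan is 2112.00 × 1584.00.
Second fit — the 16:9 canvas into 5820×3492 spans the width: 5820.00 × 3273.75 (×2.0668 from 2816×1584).
Applying the same ×2.0668: 2112.00 → 4365.00.

4365 px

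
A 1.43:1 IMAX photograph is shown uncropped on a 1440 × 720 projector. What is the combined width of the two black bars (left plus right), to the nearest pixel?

410 px

Since 1.430 < 2.000, the photograph is height-limited.
That makes the image 1029.60 px wide (720 × 1.430).
Black = 1440 − 1029.60 = 410.40 px.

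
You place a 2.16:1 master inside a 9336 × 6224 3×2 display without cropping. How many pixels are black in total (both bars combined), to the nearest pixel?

Since 2.160 > 1.500, the master is width-limited.
The master is 9336 / 2.160 ≈ 4322.2222 px tall.
6224 − 4322.2222 = 1901.7778 px of bars.
Bar area = 1901.7778 × 9336 ≈ 17754997 px.

17754997 pixels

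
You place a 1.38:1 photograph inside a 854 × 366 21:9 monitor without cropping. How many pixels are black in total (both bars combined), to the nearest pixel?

127705 pixels

1.38:1 is narrower than 21:9, so it spans the full height.
Content width = 366 × 1.380 ≈ 505.0800 px.
Black = 854 − 505.0800 = 348.9200 px.
Bar area = 348.9200 × 366 ≈ 127705 px.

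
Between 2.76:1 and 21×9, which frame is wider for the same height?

2.76:1

2.76 and 21×9 = 2.333; 2.76 > 2.333.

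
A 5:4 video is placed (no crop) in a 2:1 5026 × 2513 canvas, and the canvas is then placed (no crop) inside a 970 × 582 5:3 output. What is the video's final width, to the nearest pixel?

Inside the 5026×2513 canvas the video is height-limited at 3141.25 × 2513.00.
The 2:1 canvas is width-limited in 970×582, giving 970.00 × 485.00; scale factor 0.1930.
The video scales with it: width 3141.25 × 0.1930 ≈ 606.25.

606 px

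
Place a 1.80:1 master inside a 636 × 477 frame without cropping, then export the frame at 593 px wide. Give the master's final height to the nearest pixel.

Fitted into 636×477, the master spans the width; its height is 636 / 1.800 ≈ 353.33 px.
Scaling 636 → 593 is ×0.9324, so the height becomes 353.33 × 0.9324 ≈ 329.44 px.

329 px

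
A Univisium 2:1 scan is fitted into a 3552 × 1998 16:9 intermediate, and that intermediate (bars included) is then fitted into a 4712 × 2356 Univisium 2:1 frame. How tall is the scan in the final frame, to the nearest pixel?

First fit — Univisium 2:1 into 3552×1998 spans the width: 3552.00 × 1776.00.
The 16:9 canvas is height-limited in 4712×2356, giving 4188.44 × 2356.00; scale factor 1.1792.
Applying the same ×1.1792: 1776.00 → 2094.22.

2094 px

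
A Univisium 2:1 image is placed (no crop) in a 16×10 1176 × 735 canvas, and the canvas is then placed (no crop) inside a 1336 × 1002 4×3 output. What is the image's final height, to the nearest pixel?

Univisium 2:1 in 1176×735: fills the width, so the image is 1176.00 × 588.00.
The 16×10 canvas is width-limited in 1336×1002, giving 1336.00 × 835.00; scale factor 1.1361.
Applying the same ×1.1361: 588.00 → 668.00.

668 px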